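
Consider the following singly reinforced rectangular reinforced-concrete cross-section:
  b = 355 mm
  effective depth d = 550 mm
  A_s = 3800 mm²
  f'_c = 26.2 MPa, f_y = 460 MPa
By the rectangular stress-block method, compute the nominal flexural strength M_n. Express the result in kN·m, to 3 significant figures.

T = A_s f_y = 3800 × 460 = 1748000 N = 1748 kN.
From C = T: a = T/(0.85 f'_c b) = 1748000/(0.85 × 26.2 × 355) = 221.10 mm.
M_n = T(d − a/2) = 1748 kN × (550 − 110.55) mm = 768.16 kN·m.

M_n ≈ 768 kN·m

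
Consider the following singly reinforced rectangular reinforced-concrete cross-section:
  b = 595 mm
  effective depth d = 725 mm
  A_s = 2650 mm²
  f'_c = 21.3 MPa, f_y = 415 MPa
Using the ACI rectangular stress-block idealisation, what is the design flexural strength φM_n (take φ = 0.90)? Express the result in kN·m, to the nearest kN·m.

T = A_s f_y = 2650 × 415 = 1099750 N = 1099.75 kN.
From C = T: a = T/(0.85 f'_c b) = 1099750/(0.85 × 21.3 × 595) = 102.09 mm.
M_n = T(d − a/2) = 1099.75 kN × (725 − 51.045) mm = 741.18 kN·m.
φM_n = 0.90 × 741.18 = 667.06 kN·m.

φM_n ≈ 667 kN·m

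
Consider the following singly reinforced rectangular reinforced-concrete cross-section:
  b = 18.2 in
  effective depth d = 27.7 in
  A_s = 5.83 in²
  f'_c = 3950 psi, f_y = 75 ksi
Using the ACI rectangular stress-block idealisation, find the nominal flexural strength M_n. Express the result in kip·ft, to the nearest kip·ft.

M_n ≈ 879 kip·ft

T = A_s f_y = 5.83 × 75 = 437.25 kips.
a = T/(0.85 f'_c b) = 437.25/(0.85 × 3.95 × 18.2) = 7.156 in.
M_n = T(d − a/2) = 437.25 × (27.7 − 3.578) = 10547.3 kip·in = 10547.3/12 = 878.94 kip·ft.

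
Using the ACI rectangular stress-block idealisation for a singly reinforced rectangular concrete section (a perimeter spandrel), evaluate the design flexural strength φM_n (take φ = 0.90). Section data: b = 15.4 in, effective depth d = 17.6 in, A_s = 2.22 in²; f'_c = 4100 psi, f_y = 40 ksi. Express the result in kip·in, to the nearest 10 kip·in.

φM_n ≈ 1340 kip·in

T = A_s f_y = 2.22 × 40 = 88.8 kips.
a = T/(0.85 f'_c b) = 88.8/(0.85 × 4.1 × 15.4) = 1.655 in.
M_n = T(d − a/2) = 88.8 × (17.6 − 0.8275) = 1489.4 kip·in.
φM_n = 0.90 × 1489.4 = 1340.5 kip·in.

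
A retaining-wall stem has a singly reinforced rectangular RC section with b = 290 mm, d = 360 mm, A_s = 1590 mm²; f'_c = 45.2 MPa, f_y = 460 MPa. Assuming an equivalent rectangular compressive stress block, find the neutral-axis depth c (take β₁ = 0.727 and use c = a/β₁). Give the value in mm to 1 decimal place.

c ≈ 90.3 mm

T = A_s f_y = 1590 × 460 = 731400 N = 731.4 kN.
Setting C = 0.85 f'_c a b equal to T: a = 731400/(0.85 × 45.2 × 290) = 65.645 mm.
With β₁ = 0.727, c = a/β₁ = 65.645/0.727 = 90.3 mm.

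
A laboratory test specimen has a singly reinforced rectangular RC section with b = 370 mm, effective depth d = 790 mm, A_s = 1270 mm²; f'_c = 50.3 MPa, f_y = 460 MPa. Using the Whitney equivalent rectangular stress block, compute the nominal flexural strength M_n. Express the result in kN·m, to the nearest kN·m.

T = A_s f_y = 1270 × 460 = 584200 N = 584.2 kN.
From C = T: a = T/(0.85 f'_c b) = 584200/(0.85 × 50.3 × 370) = 36.93 mm.
M_n = T(d − a/2) = 584.2 kN × (790 − 18.465) mm = 450.73 kN·m.

M_n ≈ 451 kN·m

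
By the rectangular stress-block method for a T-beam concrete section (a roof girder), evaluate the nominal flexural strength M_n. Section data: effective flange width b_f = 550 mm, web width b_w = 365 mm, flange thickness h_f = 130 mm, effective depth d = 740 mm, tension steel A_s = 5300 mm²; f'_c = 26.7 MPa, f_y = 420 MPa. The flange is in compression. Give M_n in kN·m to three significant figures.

M_n ≈ 1440 kN·m

Tension: T = A_s f_y = 5300 × 420 = 2226000 N.
Try a within the flange: a = T/(0.85 f'_c b_f) = 2226000/(0.85 × 26.7 × 550) = 178.33 mm.
a = 178.33 > h_f = 130 mm: the block extends into the web. Split into flange-overhang and web parts.
C_f = 0.85 f'_c (b_f − b_w) h_f = 0.85 × 26.7 × (550 − 365) × 130 = 545815 N.
Remaining web compression depth: a_w = (T − C_f)/(0.85 f'_c b_w) = (2226000 − 545815)/(0.85 × 26.7 × 365) = 202.83 mm.
M_n = C_f(d − h_f/2) + (T − C_f)(d − a_w/2) = 545815 × (740 − 65) + 1680185 × (740 − 101.415) = 368.43 + 1072.94 = 1441.37 × 10⁶ N·mm.
M_n = 1441.37 kN·m.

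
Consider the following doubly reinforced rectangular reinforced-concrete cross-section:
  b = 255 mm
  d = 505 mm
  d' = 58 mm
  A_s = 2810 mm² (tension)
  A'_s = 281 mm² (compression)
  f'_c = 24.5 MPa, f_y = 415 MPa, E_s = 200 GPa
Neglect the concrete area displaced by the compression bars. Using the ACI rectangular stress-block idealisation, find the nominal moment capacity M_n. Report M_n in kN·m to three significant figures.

M_n ≈ 478 kN·m

Assume both tension and compression steel yield.
Net tension couple steel: A_s − A'_s = 2529 mm².
a = (A_s − A'_s) f_y / (0.85 f'_c b) = 1049535/(0.85 × 24.5 × 255) = 197.64 mm.
c = a/β₁ = 197.64/0.85 = 232.52 mm; ε'_s = 0.003(c − d')/c = 0.0023 ≥ f_y/E_s = 0.0021, so compression steel does yield.
M_n = (A_s − A'_s) f_y (d − a/2) + A'_s f_y (d − d') = [1049535 × (505 − 98.82) + 116615 × (505 − 58)] × 10⁻⁶ = 426.30 + 52.13 = 478.43 kN·m.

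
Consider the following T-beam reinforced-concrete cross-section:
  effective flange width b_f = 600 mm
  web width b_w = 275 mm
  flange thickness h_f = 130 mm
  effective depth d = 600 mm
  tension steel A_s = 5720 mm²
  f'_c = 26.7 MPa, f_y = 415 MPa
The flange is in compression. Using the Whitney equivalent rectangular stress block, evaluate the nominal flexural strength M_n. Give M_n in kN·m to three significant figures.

M_n ≈ 1200 kN·m

Tension: T = A_s f_y = 5720 × 415 = 2373800 N.
Try a within the flange: a = T/(0.85 f'_c b_f) = 2373800/(0.85 × 26.7 × 600) = 174.33 mm.
a = 174.33 > h_f = 130 mm: the block extends into the web. Split into flange-overhang and web parts.
C_f = 0.85 f'_c (b_f − b_w) h_f = 0.85 × 26.7 × (600 − 275) × 130 = 958864 N.
Remaining web compression depth: a_w = (T − C_f)/(0.85 f'_c b_w) = (2373800 − 958864)/(0.85 × 26.7 × 275) = 226.71 mm.
M_n = C_f(d − h_f/2) + (T − C_f)(d − a_w/2) = 958864 × (600 − 65) + 1414936 × (600 − 113.355) = 512.99 + 688.57 = 1201.56 × 10⁶ N·mm.
M_n = 1201.56 kN·m.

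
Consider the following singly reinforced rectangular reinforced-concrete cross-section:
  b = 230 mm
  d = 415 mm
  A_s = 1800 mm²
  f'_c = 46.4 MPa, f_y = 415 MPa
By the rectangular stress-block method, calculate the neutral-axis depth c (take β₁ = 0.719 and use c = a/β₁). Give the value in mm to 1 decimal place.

c ≈ 114.5 mm

T = A_s f_y = 1800 × 415 = 747000 N = 747 kN.
Setting C = 0.85 f'_c a b equal to T: a = 747000/(0.85 × 46.4 × 230) = 82.349 mm.
With β₁ = 0.719, c = a/β₁ = 82.349/0.719 = 114.5 mm.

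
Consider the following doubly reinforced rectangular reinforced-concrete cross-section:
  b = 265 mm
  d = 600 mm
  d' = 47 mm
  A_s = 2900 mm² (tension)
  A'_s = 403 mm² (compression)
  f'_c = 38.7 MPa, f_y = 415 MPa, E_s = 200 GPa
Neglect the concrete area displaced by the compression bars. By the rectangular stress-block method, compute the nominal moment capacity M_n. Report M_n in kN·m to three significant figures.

M_n ≈ 653 kN·m

Assume both tension and compression steel yield.
Net tension couple steel: A_s − A'_s = 2497 mm².
a = (A_s − A'_s) f_y / (0.85 f'_c b) = 1036255/(0.85 × 38.7 × 265) = 118.88 mm.
c = a/β₁ = 118.88/0.774 = 153.59 mm; ε'_s = 0.003(c − d')/c = 0.0021 ≥ f_y/E_s = 0.0021, so compression steel does yield.
M_n = (A_s − A'_s) f_y (d − a/2) + A'_s f_y (d − d') = [1036255 × (600 − 59.44) + 167245 × (600 − 47)] × 10⁻⁶ = 560.16 + 92.49 = 652.65 kN·m.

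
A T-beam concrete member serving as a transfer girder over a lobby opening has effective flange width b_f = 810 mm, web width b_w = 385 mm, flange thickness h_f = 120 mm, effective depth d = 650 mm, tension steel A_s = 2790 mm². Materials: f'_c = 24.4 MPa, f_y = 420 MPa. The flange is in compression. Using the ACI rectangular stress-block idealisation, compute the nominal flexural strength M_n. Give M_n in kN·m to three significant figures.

Tension: T = A_s f_y = 2790 × 420 = 1171800 N.
Try a within the flange: a = T/(0.85 f'_c b_f) = 1171800/(0.85 × 24.4 × 810) = 69.75 mm.
Since a = 69.75 ≤ h_f = 120 mm, the stress block lies entirely in the flange; analyse as a rectangular beam of width b_f.
M_n = T(d − a/2) = 1171800 × (650 − 34.875) = 720.80 × 10⁶ N·mm.
M_n = 720.80 kN·m.

M_n ≈ 721 kN·m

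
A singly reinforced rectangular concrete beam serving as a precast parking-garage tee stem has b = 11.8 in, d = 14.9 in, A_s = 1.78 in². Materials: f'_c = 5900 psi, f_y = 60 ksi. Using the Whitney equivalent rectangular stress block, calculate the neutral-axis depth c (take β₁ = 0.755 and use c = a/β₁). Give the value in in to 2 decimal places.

c ≈ 2.39 in

T = A_s f_y = 1.78 × 60 = 106.8 kips.
a = T/(0.85 f'_c b) = 106.8/(0.85 × 5.9 × 11.8) = 1.8048 in.
With β₁ = 0.755, c = a/β₁ = 1.8048/0.755 = 2.39 in.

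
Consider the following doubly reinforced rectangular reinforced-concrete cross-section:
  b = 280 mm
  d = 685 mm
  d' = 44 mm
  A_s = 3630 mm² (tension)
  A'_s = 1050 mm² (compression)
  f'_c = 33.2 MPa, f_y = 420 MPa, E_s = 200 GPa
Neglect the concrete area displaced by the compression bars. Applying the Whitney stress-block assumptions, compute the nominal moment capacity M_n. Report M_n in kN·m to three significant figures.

Assume both tension and compression steel yield.
Net tension couple steel: A_s − A'_s = 2580 mm².
a = (A_s − A'_s) f_y / (0.85 f'_c b) = 1083600/(0.85 × 33.2 × 280) = 137.14 mm.
c = a/β₁ = 137.14/0.813 = 168.68 mm; ε'_s = 0.003(c − d')/c = 0.0022 ≥ f_y/E_s = 0.0021, so compression steel does yield.
M_n = (A_s − A'_s) f_y (d − a/2) + A'_s f_y (d − d') = [1083600 × (685 − 68.57) + 441000 × (685 − 44)] × 10⁻⁶ = 667.96 + 282.68 = 950.64 kN·m.

M_n ≈ 951 kN·m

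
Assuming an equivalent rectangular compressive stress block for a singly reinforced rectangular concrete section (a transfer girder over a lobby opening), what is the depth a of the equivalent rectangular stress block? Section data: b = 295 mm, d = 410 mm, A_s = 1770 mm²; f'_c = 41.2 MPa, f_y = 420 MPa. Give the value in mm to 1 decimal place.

a ≈ 72.0 mm

T = A_s f_y = 1770 × 420 = 743400 N = 743.4 kN.
Setting C = 0.85 f'_c a b equal to T: a = 743400/(0.85 × 41.2 × 295) = 72.0 mm.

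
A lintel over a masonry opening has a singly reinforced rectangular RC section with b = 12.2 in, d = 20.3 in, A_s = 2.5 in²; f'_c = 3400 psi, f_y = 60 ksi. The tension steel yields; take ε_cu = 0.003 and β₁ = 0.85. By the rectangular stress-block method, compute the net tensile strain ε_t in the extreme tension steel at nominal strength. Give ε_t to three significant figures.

ε_t ≈ 0.00917

a = A_s f_y/(0.85 f'_c b) = 4.254 in.
β₁ = 0.85, so c = a/β₁ = 4.254/0.85 = 5.005 in.
From the linear strain diagram with ε_cu = 0.003: ε_t = 0.003 (d − c)/c = 0.003 × (20.3 − 5.005)/5.005 = 0.00917.
Since ε_t ≥ 0.005, the section is tension-controlled.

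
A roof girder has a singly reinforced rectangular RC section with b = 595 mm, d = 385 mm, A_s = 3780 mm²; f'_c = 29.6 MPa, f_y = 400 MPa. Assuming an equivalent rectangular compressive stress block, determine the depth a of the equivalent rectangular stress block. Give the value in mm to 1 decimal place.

T = A_s f_y = 3780 × 400 = 1512000 N = 1512 kN.
Setting C = 0.85 f'_c a b equal to T: a = 1512000/(0.85 × 29.6 × 595) = 101.0 mm.

a ≈ 101.0 mm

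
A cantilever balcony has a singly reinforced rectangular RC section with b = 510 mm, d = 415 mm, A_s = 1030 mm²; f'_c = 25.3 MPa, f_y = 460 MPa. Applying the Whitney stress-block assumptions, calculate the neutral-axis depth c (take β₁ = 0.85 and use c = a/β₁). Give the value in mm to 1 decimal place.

T = A_s f_y = 1030 × 460 = 473800 N = 473.8 kN.
Setting C = 0.85 f'_c a b equal to T: a = 473800/(0.85 × 25.3 × 510) = 43.200 mm.
With β₁ = 0.85, c = a/β₁ = 43.200/0.85 = 50.8 mm.

c ≈ 50.8 mm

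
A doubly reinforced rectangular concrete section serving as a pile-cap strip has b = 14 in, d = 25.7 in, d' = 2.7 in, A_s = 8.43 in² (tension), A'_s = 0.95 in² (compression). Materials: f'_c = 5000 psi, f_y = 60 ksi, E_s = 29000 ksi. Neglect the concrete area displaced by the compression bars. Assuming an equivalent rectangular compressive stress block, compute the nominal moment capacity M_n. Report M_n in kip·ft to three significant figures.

M_n ≈ 929 kip·ft

Assume both steels yield.
a = (A_s − A'_s) f_y/(0.85 f'_c b) = (8.43 − 0.95) × 60/(0.85 × 5 × 14) = 7.543 in.
c = a/β₁ = 7.543/0.8 = 9.429 in; ε'_s = 0.003(c − d')/c = 0.0021 ≥ ε_y = 0.0021, so the compression steel yields.
M_n = (A_s − A'_s) f_y (d − a/2) + A'_s f_y (d − d') = 448.8 × (25.7 − 3.7715) + 57 × (25.7 − 2.7) = 9841.5 + 1311.0 = 11152.5 kip·in = 11152.5/12 = 929.38 kip·ft.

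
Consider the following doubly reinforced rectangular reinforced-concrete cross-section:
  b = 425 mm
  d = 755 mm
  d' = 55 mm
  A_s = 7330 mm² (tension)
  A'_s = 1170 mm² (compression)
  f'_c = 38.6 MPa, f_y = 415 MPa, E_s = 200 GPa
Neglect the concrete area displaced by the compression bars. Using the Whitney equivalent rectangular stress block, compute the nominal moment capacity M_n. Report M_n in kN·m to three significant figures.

M_n ≈ 2040 kN·m

Assume both tension and compression steel yield.
Net tension couple steel: A_s − A'_s = 6160 mm².
a = (A_s − A'_s) f_y / (0.85 f'_c b) = 2556400/(0.85 × 38.6 × 425) = 183.33 mm.
c = a/β₁ = 183.33/0.774 = 236.86 mm; ε'_s = 0.003(c − d')/c = 0.0023 ≥ f_y/E_s = 0.0021, so compression steel does yield.
M_n = (A_s − A'_s) f_y (d − a/2) + A'_s f_y (d − d') = [2556400 × (755 − 91.665) + 485550 × (755 − 55)] × 10⁻⁶ = 1695.75 + 339.89 = 2035.64 kN·m.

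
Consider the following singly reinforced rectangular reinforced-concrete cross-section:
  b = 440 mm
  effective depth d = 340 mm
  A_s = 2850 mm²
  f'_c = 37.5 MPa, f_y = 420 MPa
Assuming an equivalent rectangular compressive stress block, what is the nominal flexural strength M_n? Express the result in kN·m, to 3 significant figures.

T = A_s f_y = 2850 × 420 = 1197000 N = 1197 kN.
From C = T: a = T/(0.85 f'_c b) = 1197000/(0.85 × 37.5 × 440) = 85.35 mm.
M_n = T(d − a/2) = 1197 kN × (340 − 42.675) mm = 355.90 kN·m.

M_n ≈ 356 kN·m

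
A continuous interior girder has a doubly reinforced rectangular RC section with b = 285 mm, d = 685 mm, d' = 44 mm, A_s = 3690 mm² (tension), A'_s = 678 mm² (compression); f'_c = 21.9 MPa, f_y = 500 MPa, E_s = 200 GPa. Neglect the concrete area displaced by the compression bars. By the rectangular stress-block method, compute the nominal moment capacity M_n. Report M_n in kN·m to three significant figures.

M_n ≈ 1040 kN·m

Assume both tension and compression steel yield.
Net tension couple steel: A_s − A'_s = 3012 mm².
a = (A_s − A'_s) f_y / (0.85 f'_c b) = 1506000/(0.85 × 21.9 × 285) = 283.87 mm.
c = a/β₁ = 283.87/0.85 = 333.96 mm; ε'_s = 0.003(c − d')/c = 0.0026 ≥ f_y/E_s = 0.0025, so compression steel does yield.
M_n = (A_s − A'_s) f_y (d − a/2) + A'_s f_y (d − d') = [1506000 × (685 − 141.935) + 339000 × (685 − 44)] × 10⁻⁶ = 817.86 + 217.30 = 1035.16 kN·m.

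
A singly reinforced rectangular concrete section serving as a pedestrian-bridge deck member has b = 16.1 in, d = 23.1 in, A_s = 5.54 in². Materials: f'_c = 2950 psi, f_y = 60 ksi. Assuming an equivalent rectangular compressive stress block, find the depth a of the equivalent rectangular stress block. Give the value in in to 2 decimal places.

T = A_s f_y = 5.54 × 60 = 332.4 kips.
a = T/(0.85 f'_c b) = 332.4/(0.85 × 2.95 × 16.1) = 8.23 in.

a ≈ 8.23 in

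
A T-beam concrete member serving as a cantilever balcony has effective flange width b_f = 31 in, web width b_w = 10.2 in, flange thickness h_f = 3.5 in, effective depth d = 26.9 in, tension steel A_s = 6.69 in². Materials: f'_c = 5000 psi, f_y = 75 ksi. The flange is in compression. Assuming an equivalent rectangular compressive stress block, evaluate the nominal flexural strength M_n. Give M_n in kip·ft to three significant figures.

M_n ≈ 1040 kip·ft

Tension: T = A_s f_y = 6.69 × 75 = 501.75 kips.
Try a within the flange: a = T/(0.85 f'_c b_f) = 501.75/(0.85 × 5 × 31) = 3.808 in.
a = 3.808 > h_f = 3.5 in: the block extends into the web. Split into flange-overhang and web parts.
C_f = 0.85 f'_c (b_f − b_w) h_f = 0.85 × 5 × (31 − 10.2) × 3.5 = 309.4 kips.
Remaining web compression depth: a_w = (T − C_f)/(0.85 f'_c b_w) = (501.75 − 309.4)/(0.85 × 5 × 10.2) = 4.437 in.
M_n = C_f(d − h_f/2) + (T − C_f)(d − a_w/2) = 309.4 × (26.9 − 1.75) + 192.35 × (26.9 − 2.2185) = 7781.4 + 4747.5 = 12528.9 kip·in.
M_n = 12528.9/12 = 1044.08 kip·ft.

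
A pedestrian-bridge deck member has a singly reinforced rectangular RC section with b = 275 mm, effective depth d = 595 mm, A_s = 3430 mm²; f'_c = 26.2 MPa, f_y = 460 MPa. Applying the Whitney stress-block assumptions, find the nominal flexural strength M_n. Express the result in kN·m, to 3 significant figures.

M_n ≈ 736 kN·m

T = A_s f_y = 3430 × 460 = 1577800 N = 1577.8 kN.
From C = T: a = T/(0.85 f'_c b) = 1577800/(0.85 × 26.2 × 275) = 257.63 mm.
M_n = T(d − a/2) = 1577.8 kN × (595 − 128.815) mm = 735.55 kN·m.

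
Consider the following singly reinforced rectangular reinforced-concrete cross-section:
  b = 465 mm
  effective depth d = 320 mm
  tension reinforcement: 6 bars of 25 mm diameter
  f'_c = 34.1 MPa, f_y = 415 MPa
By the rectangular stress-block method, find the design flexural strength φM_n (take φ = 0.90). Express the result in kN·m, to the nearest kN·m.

φM_n ≈ 302 kN·m

A_s = 6 × 491 = 2946 mm².
T = A_s f_y = 2946 × 415 = 1222590 N = 1222.59 kN.
From C = T: a = T/(0.85 f'_c b) = 1222590/(0.85 × 34.1 × 465) = 90.71 mm.
M_n = T(d − a/2) = 1222.59 kN × (320 − 45.355) mm = 335.78 kN·m.
φM_n = 0.90 × 335.78 = 302.20 kN·m.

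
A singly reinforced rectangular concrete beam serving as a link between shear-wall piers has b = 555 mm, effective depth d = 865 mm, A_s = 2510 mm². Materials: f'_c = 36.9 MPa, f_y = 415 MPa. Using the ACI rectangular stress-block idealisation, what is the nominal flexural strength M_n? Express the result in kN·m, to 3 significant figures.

T = A_s f_y = 2510 × 415 = 1041650 N = 1041.65 kN.
From C = T: a = T/(0.85 f'_c b) = 1041650/(0.85 × 36.9 × 555) = 59.84 mm.
M_n = T(d − a/2) = 1041.65 kN × (865 − 29.92) mm = 869.86 kN·m.

M_n ≈ 870 kN·m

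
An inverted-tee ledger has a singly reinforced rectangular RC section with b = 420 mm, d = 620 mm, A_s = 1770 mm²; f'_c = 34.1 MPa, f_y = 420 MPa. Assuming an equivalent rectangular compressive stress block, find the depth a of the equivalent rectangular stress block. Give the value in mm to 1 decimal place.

T = A_s f_y = 1770 × 420 = 743400 N = 743.4 kN.
Setting C = 0.85 f'_c a b equal to T: a = 743400/(0.85 × 34.1 × 420) = 61.1 mm.

a ≈ 61.1 mm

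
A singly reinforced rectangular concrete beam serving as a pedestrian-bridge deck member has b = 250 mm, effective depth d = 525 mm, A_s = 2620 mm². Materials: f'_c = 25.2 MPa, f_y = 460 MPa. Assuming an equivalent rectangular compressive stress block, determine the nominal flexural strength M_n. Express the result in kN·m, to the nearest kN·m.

M_n ≈ 497 kN·m

T = A_s f_y = 2620 × 460 = 1205200 N = 1205.2 kN.
From C = T: a = T/(0.85 f'_c b) = 1205200/(0.85 × 25.2 × 250) = 225.06 mm.
M_n = T(d − a/2) = 1205.2 kN × (525 − 112.53) mm = 497.11 kN·m.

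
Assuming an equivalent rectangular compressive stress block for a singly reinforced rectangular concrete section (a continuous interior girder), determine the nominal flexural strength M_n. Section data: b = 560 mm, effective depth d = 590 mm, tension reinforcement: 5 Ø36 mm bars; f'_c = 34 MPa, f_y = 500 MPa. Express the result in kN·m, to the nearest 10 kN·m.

A_s = 5 × 1018 = 5090 mm².
T = A_s f_y = 5090 × 500 = 2545000 N = 2545 kN.
From C = T: a = T/(0.85 f'_c b) = 2545000/(0.85 × 34 × 560) = 157.25 mm.
M_n = T(d − a/2) = 2545 kN × (590 − 78.625) mm = 1301.45 kN·m.

M_n ≈ 1300 kN·m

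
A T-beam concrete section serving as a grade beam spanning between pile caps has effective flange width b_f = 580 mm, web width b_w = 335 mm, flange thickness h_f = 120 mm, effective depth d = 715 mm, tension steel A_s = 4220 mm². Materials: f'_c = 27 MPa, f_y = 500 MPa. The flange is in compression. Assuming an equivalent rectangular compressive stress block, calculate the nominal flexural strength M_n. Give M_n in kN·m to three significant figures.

Tension: T = A_s f_y = 4220 × 500 = 2110000 N.
Try a within the flange: a = T/(0.85 f'_c b_f) = 2110000/(0.85 × 27 × 580) = 158.52 mm.
a = 158.52 > h_f = 120 mm: the block extends into the web. Split into flange-overhang and web parts.
C_f = 0.85 f'_c (b_f − b_w) h_f = 0.85 × 27 × (580 − 335) × 120 = 674730 N.
Remaining web compression depth: a_w = (T − C_f)/(0.85 f'_c b_w) = (2110000 − 674730)/(0.85 × 27 × 335) = 186.68 mm.
M_n = C_f(d − h_f/2) + (T − C_f)(d − a_w/2) = 674730 × (715 − 60) + 1435270 × (715 − 93.34) = 441.95 + 892.25 = 1334.20 × 10⁶ N·mm.
M_n = 1334.20 kN·m.

M_n ≈ 1330 kN·m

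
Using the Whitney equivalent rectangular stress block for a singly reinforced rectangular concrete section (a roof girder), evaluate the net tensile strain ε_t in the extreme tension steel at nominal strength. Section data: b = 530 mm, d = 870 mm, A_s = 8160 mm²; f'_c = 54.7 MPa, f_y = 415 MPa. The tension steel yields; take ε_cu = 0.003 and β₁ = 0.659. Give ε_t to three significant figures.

a = A_s f_y/(0.85 f'_c b) = 137.42 mm.
β₁ = 0.659, so c = a/β₁ = 137.42/0.659 = 208.53 mm.
From the linear strain diagram with ε_cu = 0.003: ε_t = 0.003 (d − c)/c = 0.003 × (870 − 208.53)/208.53 = 0.00952.
Since ε_t ≥ 0.005, the section is tension-controlled.

ε_t ≈ 0.00952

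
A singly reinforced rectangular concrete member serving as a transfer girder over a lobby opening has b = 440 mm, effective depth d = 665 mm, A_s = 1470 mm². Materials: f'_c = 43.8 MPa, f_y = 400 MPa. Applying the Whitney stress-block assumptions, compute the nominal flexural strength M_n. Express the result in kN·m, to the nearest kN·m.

M_n ≈ 380 kN·m

T = A_s f_y = 1470 × 400 = 588000 N = 588 kN.
From C = T: a = T/(0.85 f'_c b) = 588000/(0.85 × 43.8 × 440) = 35.89 mm.
M_n = T(d − a/2) = 588 kN × (665 − 17.945) mm = 380.47 kN·m.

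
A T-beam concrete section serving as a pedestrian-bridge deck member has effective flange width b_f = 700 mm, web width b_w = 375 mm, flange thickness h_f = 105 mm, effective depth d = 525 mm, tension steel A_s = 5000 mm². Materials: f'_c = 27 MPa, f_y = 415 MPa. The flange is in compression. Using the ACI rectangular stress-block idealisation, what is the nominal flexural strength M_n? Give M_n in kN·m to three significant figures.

M_n ≈ 951 kN·m

Tension: T = A_s f_y = 5000 × 415 = 2075000 N.
Try a within the flange: a = T/(0.85 f'_c b_f) = 2075000/(0.85 × 27 × 700) = 129.16 mm.
a = 129.16 > h_f = 105 mm: the block extends into the web. Split into flange-overhang and web parts.
C_f = 0.85 f'_c (b_f − b_w) h_f = 0.85 × 27 × (700 − 375) × 105 = 783169 N.
Remaining web compression depth: a_w = (T − C_f)/(0.85 f'_c b_w) = (2075000 − 783169)/(0.85 × 27 × 375) = 150.10 mm.
M_n = C_f(d − h_f/2) + (T − C_f)(d − a_w/2) = 783169 × (525 − 52.5) + 1291831 × (525 − 75.05) = 370.05 + 581.26 = 951.31 × 10⁶ N·mm.
M_n = 951.31 kN·m.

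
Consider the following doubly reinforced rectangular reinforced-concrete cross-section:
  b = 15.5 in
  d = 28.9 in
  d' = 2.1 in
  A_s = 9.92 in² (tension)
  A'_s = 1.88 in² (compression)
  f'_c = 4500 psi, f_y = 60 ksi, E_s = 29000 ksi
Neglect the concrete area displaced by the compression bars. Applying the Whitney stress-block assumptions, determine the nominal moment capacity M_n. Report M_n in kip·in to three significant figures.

Assume both steels yield.
a = (A_s − A'_s) f_y/(0.85 f'_c b) = (9.92 − 1.88) × 60/(0.85 × 4.5 × 15.5) = 8.137 in.
c = a/β₁ = 8.137/0.825 = 9.863 in; ε'_s = 0.003(c − d')/c = 0.0024 ≥ ε_y = 0.0021, so the compression steel yields.
M_n = (A_s − A'_s) f_y (d − a/2) + A'_s f_y (d − d') = 482.4 × (28.9 − 4.0685) + 112.8 × (28.9 − 2.1) = 11978.7 + 3023.0 = 15001.7 kip·in.

M_n ≈ 15000 kip·in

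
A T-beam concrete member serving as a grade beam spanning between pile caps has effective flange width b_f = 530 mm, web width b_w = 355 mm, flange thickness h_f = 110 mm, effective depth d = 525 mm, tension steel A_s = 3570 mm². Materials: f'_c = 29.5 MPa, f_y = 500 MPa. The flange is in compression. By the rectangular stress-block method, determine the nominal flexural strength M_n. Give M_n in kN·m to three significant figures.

Tension: T = A_s f_y = 3570 × 500 = 1785000 N.
Try a within the flange: a = T/(0.85 f'_c b_f) = 1785000/(0.85 × 29.5 × 530) = 134.31 mm.
a = 134.31 > h_f = 110 mm: the block extends into the web. Split into flange-overhang and web parts.
C_f = 0.85 f'_c (b_f − b_w) h_f = 0.85 × 29.5 × (530 − 355) × 110 = 482694 N.
Remaining web compression depth: a_w = (T − C_f)/(0.85 f'_c b_w) = (1785000 − 482694)/(0.85 × 29.5 × 355) = 146.30 mm.
M_n = C_f(d − h_f/2) + (T − C_f)(d − a_w/2) = 482694 × (525 − 55) + 1302306 × (525 − 73.15) = 226.87 + 588.45 = 815.32 × 10⁶ N·mm.
M_n = 815.32 kN·m.

M_n ≈ 815 kN·m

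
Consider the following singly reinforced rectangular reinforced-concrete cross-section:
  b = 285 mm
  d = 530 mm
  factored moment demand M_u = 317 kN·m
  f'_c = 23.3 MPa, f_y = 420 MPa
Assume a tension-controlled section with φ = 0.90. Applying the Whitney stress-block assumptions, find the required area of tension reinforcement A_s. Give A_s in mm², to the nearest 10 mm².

M_n = M_u/φ = 317/0.90 = 352.222 kN·m.
With M_n = 0.85 f'_c a b (d − a/2), solve the quadratic for a:
a = d − √(d² − 2M_n/(0.85 f'_c b)) = 530 − √(530² − 2 × 352.222×10⁶/(0.85 × 23.3 × 285)) = 134.91 mm.
A_s = 0.85 f'_c a b / f_y = 0.85 × 23.3 × 134.91 × 285 / 420 = 1813.1 mm².

A_s ≈ 1810 mm²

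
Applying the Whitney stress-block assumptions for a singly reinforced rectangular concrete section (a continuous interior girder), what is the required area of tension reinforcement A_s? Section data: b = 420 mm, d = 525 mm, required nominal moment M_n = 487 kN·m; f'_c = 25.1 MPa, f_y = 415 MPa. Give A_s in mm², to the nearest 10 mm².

A_s ≈ 2510 mm²

With M_n = 0.85 f'_c a b (d − a/2), solve the quadratic for a:
a = d − √(d² − 2M_n/(0.85 f'_c b)) = 525 − √(525² − 2 × 487×10⁶/(0.85 × 25.1 × 420)) = 116.43 mm.
A_s = 0.85 f'_c a b / f_y = 0.85 × 25.1 × 116.43 × 420 / 415 = 2514.0 mm².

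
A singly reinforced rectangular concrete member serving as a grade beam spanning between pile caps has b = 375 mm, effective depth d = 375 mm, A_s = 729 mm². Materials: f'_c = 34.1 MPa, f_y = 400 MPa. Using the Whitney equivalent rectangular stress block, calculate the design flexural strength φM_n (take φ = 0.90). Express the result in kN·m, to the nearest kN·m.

φM_n ≈ 95 kN·m

T = A_s f_y = 729 × 400 = 291600 N = 291.6 kN.
From C = T: a = T/(0.85 f'_c b) = 291600/(0.85 × 34.1 × 375) = 26.83 mm.
M_n = T(d − a/2) = 291.6 kN × (375 − 13.415) mm = 105.44 kN·m.
φM_n = 0.90 × 105.44 = 94.90 kN·m.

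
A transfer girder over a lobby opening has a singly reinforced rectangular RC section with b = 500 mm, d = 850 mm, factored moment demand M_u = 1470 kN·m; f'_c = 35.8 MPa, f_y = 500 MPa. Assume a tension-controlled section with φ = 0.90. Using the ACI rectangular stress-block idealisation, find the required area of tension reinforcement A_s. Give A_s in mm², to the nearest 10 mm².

M_n = M_u/φ = 1470/0.90 = 1633.33 kN·m.
With M_n = 0.85 f'_c a b (d − a/2), solve the quadratic for a:
a = d − √(d² − 2M_n/(0.85 f'_c b)) = 850 − √(850² − 2 × 1633.33×10⁶/(0.85 × 35.8 × 500)) = 137.40 mm.
A_s = 0.85 f'_c a b / f_y = 0.85 × 35.8 × 137.40 × 500 / 500 = 4181.1 mm².

A_s ≈ 4180 mm²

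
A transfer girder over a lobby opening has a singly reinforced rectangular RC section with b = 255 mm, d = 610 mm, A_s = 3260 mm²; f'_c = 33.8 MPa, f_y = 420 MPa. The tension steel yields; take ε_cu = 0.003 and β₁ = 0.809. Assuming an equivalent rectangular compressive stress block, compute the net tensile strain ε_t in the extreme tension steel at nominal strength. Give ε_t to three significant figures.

ε_t ≈ 0.00492

a = A_s f_y/(0.85 f'_c b) = 186.89 mm.
β₁ = 0.809, so c = a/β₁ = 186.89/0.809 = 231.01 mm.
From the linear strain diagram with ε_cu = 0.003: ε_t = 0.003 (d − c)/c = 0.003 × (610 − 231.01)/231.01 = 0.00492.
ε_t is between 0.004 and 0.005 — transition zone.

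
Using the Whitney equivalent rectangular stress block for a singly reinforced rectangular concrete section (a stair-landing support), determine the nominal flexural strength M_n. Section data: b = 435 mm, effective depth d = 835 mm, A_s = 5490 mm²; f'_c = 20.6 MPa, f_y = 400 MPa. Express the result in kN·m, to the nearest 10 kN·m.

M_n ≈ 1520 kN·m

T = A_s f_y = 5490 × 400 = 2196000 N = 2196 kN.
From C = T: a = T/(0.85 f'_c b) = 2196000/(0.85 × 20.6 × 435) = 288.31 mm.
M_n = T(d − a/2) = 2196 kN × (835 − 144.155) mm = 1517.10 kN·m.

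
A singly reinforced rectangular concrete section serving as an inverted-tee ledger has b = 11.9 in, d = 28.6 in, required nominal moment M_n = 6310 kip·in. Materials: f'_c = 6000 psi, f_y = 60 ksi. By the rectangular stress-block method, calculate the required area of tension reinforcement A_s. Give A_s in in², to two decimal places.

From M_n = 0.85 f'_c a b (d − a/2):
a = d − √(d² − 2M_n/(0.85 f'_c b)) = 28.6 − √(28.6² − 2 × 6310/(0.85 × 6 × 11.9)) = 3.901 in.
A_s = 0.85 f'_c a b / f_y = 0.85 × 6 × 3.901 × 11.9 / 60 = 3.946 in².

A_s ≈ 3.95 in²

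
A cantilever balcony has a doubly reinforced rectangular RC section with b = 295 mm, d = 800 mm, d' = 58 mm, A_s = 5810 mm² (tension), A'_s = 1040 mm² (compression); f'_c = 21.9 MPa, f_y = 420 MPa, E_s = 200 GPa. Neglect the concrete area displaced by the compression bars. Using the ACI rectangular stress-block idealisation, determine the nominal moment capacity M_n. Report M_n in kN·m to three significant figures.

M_n ≈ 1560 kN·m

Assume both tension and compression steel yield.
Net tension couple steel: A_s − A'_s = 4770 mm².
a = (A_s − A'_s) f_y / (0.85 f'_c b) = 2003400/(0.85 × 21.9 × 295) = 364.82 mm.
c = a/β₁ = 364.82/0.85 = 429.20 mm; ε'_s = 0.003(c − d')/c = 0.0026 ≥ f_y/E_s = 0.0021, so compression steel does yield.
M_n = (A_s − A'_s) f_y (d − a/2) + A'_s f_y (d − d') = [2003400 × (800 − 182.41) + 436800 × (800 − 58)] × 10⁻⁶ = 1237.28 + 324.11 = 1561.39 kN·m.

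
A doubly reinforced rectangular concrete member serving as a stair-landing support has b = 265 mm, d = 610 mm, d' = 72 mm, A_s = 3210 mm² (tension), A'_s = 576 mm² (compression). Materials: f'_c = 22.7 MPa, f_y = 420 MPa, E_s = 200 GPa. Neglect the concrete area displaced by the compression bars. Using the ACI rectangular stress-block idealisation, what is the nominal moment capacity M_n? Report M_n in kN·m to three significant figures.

Assume both tension and compression steel yield.
Net tension couple steel: A_s − A'_s = 2634 mm².
a = (A_s − A'_s) f_y / (0.85 f'_c b) = 1106280/(0.85 × 22.7 × 265) = 216.36 mm.
c = a/β₁ = 216.36/0.85 = 254.54 mm; ε'_s = 0.003(c − d')/c = 0.0022 ≥ f_y/E_s = 0.0021, so compression steel does yield.
M_n = (A_s − A'_s) f_y (d − a/2) + A'_s f_y (d − d') = [1106280 × (610 − 108.18) + 241920 × (610 − 72)] × 10⁻⁶ = 555.15 + 130.15 = 685.30 kN·m.

M_n ≈ 685 kN·m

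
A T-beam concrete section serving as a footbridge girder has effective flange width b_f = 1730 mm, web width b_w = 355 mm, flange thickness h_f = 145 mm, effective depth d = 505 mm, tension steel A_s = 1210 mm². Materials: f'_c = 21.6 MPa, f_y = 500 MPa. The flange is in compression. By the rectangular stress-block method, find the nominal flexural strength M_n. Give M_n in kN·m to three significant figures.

M_n ≈ 300 kN·m

Tension: T = A_s f_y = 1210 × 500 = 605000 N.
Try a within the flange: a = T/(0.85 f'_c b_f) = 605000/(0.85 × 21.6 × 1730) = 19.05 mm.
Since a = 19.05 ≤ h_f = 145 mm, the stress block lies entirely in the flange; analyse as a rectangular beam of width b_f.
M_n = T(d − a/2) = 605000 × (505 − 9.525) = 299.76 × 10⁶ N·mm.
M_n = 299.76 kN·m.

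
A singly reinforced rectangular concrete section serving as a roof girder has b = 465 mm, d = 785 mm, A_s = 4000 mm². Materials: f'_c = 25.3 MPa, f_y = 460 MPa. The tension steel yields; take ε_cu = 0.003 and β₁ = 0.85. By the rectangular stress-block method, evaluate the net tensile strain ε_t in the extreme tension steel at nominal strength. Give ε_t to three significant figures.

ε_t ≈ 0.00788

a = A_s f_y/(0.85 f'_c b) = 184.00 mm.
β₁ = 0.85, so c = a/β₁ = 184.00/0.85 = 216.47 mm.
From the linear strain diagram with ε_cu = 0.003: ε_t = 0.003 (d − c)/c = 0.003 × (785 − 216.47)/216.47 = 0.00788.
Since ε_t ≥ 0.005, the section is tension-controlled.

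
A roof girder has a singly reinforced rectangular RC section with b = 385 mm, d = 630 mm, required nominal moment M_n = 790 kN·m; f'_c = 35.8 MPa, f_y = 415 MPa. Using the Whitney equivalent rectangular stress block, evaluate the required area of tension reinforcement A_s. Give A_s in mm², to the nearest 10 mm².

With M_n = 0.85 f'_c a b (d − a/2), solve the quadratic for a:
a = d − √(d² − 2M_n/(0.85 f'_c b)) = 630 − √(630² − 2 × 790×10⁶/(0.85 × 35.8 × 385)) = 118.10 mm.
A_s = 0.85 f'_c a b / f_y = 0.85 × 35.8 × 118.10 × 385 / 415 = 3334.0 mm².

A_s ≈ 3330 mm²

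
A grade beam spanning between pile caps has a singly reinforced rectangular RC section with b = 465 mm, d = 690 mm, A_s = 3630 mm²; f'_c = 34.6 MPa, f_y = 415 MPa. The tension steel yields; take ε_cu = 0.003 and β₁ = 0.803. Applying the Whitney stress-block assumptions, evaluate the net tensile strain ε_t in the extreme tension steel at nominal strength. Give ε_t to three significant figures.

a = A_s f_y/(0.85 f'_c b) = 110.16 mm.
β₁ = 0.803, so c = a/β₁ = 110.16/0.803 = 137.19 mm.
From the linear strain diagram with ε_cu = 0.003: ε_t = 0.003 (d − c)/c = 0.003 × (690 − 137.19)/137.19 = 0.0121.
Since ε_t ≥ 0.005, the section is tension-controlled.

ε_t ≈ 0.0121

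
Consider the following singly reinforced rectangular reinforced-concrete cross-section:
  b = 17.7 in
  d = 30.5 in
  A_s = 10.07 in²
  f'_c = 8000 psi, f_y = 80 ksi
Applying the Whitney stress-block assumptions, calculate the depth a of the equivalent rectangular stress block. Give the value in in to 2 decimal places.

T = A_s f_y = 10.07 × 80 = 805.6 kips.
a = T/(0.85 f'_c b) = 805.6/(0.85 × 8 × 17.7) = 6.69 in.

a ≈ 6.69 in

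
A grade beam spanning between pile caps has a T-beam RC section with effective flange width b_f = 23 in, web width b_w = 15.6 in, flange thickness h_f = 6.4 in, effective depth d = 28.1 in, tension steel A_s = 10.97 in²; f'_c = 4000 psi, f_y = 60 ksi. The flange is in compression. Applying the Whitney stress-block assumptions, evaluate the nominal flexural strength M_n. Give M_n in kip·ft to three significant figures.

Tension: T = A_s f_y = 10.97 × 60 = 658.2 kips.
Try a within the flange: a = T/(0.85 f'_c b_f) = 658.2/(0.85 × 4 × 23) = 8.417 in.
a = 8.417 > h_f = 6.4 in: the block extends into the web. Split into flange-overhang and web parts.
C_f = 0.85 f'_c (b_f − b_w) h_f = 0.85 × 4 × (23 − 15.6) × 6.4 = 161.0 kips.
Remaining web compression depth: a_w = (T − C_f)/(0.85 f'_c b_w) = (658.2 − 161.0)/(0.85 × 4 × 15.6) = 9.374 in.
M_n = C_f(d − h_f/2) + (T − C_f)(d − a_w/2) = 161.0 × (28.1 − 3.2) + 497.2 × (28.1 − 4.687) = 4008.9 + 11640.9 = 15649.8 kip·in.
M_n = 15649.8/12 = 1304.15 kip·ft.

M_n ≈ 1300 kip·ft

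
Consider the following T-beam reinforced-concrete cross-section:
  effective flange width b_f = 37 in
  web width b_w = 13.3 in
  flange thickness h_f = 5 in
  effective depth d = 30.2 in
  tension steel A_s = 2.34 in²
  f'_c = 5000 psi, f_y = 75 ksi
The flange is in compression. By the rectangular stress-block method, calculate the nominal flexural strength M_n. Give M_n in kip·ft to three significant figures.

Tension: T = A_s f_y = 2.34 × 75 = 175.5 kips.
Try a within the flange: a = T/(0.85 f'_c b_f) = 175.5/(0.85 × 5 × 37) = 1.116 in.
Since a = 1.116 ≤ h_f = 5 in, the stress block lies entirely in the flange; analyse as a rectangular beam of width b_f.
M_n = T(d − a/2) = 175.5 × (30.2 − 0.558) = 5202.2 kip·in.
M_n = 5202.2/12 = 433.52 kip·ft.

M_n ≈ 434 kip·ft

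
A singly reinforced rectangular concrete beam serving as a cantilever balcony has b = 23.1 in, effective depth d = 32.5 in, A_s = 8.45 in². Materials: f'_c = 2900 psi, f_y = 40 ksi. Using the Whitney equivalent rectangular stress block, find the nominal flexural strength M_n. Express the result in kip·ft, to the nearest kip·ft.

T = A_s f_y = 8.45 × 40 = 338 kips.
a = T/(0.85 f'_c b) = 338/(0.85 × 2.9 × 23.1) = 5.936 in.
M_n = T(d − a/2) = 338 × (32.5 − 2.968) = 9981.8 kip·in = 9981.8/12 = 831.82 kip·ft.

M_n ≈ 832 kip·ft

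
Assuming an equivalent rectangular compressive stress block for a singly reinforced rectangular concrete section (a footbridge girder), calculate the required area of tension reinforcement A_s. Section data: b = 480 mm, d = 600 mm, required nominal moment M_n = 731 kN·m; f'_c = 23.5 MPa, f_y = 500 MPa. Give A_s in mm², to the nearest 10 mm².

With M_n = 0.85 f'_c a b (d − a/2), solve the quadratic for a:
a = d − √(d² − 2M_n/(0.85 f'_c b)) = 600 − √(600² − 2 × 731×10⁶/(0.85 × 23.5 × 480)) = 144.46 mm.
A_s = 0.85 f'_c a b / f_y = 0.85 × 23.5 × 144.46 × 480 / 500 = 2770.2 mm².

A_s ≈ 2770 mm²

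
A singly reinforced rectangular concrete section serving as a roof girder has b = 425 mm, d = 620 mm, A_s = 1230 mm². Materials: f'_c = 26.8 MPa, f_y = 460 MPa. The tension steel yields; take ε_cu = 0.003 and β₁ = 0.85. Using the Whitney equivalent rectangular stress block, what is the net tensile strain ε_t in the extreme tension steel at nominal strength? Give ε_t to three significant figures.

ε_t ≈ 0.0241

a = A_s f_y/(0.85 f'_c b) = 58.44 mm.
β₁ = 0.85, so c = a/β₁ = 58.44/0.85 = 68.75 mm.
From the linear strain diagram with ε_cu = 0.003: ε_t = 0.003 (d − c)/c = 0.003 × (620 − 68.75)/68.75 = 0.0241.
Since ε_t ≥ 0.005, the section is tension-controlled.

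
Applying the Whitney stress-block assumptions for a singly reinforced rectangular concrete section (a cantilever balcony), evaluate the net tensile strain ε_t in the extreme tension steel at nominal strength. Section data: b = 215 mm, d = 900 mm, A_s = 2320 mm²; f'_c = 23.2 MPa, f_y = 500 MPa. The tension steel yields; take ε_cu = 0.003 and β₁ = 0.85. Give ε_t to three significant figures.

ε_t ≈ 0.00539

a = A_s f_y/(0.85 f'_c b) = 273.60 mm.
β₁ = 0.85, so c = a/β₁ = 273.60/0.85 = 321.88 mm.
From the linear strain diagram with ε_cu = 0.003: ε_t = 0.003 (d − c)/c = 0.003 × (900 − 321.88)/321.88 = 0.00539.
Since ε_t ≥ 0.005, the section is tension-controlled.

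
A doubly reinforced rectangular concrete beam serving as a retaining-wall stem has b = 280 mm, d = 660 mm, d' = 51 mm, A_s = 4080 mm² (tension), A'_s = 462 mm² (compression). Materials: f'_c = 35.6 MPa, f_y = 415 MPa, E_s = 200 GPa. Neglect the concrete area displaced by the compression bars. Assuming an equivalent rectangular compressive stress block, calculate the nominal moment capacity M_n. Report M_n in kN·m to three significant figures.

M_n ≈ 975 kN·m

Assume both tension and compression steel yield.
Net tension couple steel: A_s − A'_s = 3618 mm².
a = (A_s − A'_s) f_y / (0.85 f'_c b) = 1501470/(0.85 × 35.6 × 280) = 177.21 mm.
c = a/β₁ = 177.21/0.796 = 222.63 mm; ε'_s = 0.003(c − d')/c = 0.0023 ≥ f_y/E_s = 0.0021, so compression steel does yield.
M_n = (A_s − A'_s) f_y (d − a/2) + A'_s f_y (d − d') = [1501470 × (660 − 88.605) + 191730 × (660 − 51)] × 10⁻⁶ = 857.93 + 116.76 = 974.69 kN·m.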